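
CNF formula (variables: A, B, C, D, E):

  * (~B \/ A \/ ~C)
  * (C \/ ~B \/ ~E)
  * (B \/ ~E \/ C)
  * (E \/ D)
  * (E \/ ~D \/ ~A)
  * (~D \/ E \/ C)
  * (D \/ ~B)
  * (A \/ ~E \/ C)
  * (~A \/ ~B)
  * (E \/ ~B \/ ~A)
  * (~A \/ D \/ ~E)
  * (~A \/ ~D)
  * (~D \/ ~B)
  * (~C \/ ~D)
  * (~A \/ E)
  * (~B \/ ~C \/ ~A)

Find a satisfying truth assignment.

A = F, B = F, C = T, D = F, E = T

Check each clause:
  1. (~C \/ A \/ ~B) — ~B is true.
  2. (~E \/ ~B \/ C) — C is true.
  3. (~E \/ C \/ B) — C is true.
  4. (E \/ D) — E is true.
  5. (E \/ ~D \/ ~A) — ~D is true.
  6. (~D \/ C \/ E) — C is true.
  7. (~B \/ D) — ~B is true.
  8. (A \/ ~E \/ C) — C is true.
  9. (~B \/ ~A) — ~B is true.
  10. (E \/ ~A \/ ~B) — E is true.
  11. (~E \/ ~A \/ D) — ~A is true.
  12. (~D \/ ~A) — ~D is true.
  13. (~D \/ ~B) — ~D is true.
  14. (~C \/ ~D) — ~D is true.
  15. (E \/ ~A) — E is true.
  16. (~C \/ ~B \/ ~A) — ~B is true.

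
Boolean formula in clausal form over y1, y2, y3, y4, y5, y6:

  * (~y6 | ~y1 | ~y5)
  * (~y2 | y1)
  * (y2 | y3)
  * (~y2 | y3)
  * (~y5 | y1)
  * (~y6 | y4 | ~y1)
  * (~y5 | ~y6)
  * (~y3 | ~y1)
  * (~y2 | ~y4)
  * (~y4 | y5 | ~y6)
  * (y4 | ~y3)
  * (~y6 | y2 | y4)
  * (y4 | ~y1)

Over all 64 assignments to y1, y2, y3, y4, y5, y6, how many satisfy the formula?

Satisfying assignments:
  y1=F y2=F y3=T y4=T y5=F y6=F
That's 1 in total.

1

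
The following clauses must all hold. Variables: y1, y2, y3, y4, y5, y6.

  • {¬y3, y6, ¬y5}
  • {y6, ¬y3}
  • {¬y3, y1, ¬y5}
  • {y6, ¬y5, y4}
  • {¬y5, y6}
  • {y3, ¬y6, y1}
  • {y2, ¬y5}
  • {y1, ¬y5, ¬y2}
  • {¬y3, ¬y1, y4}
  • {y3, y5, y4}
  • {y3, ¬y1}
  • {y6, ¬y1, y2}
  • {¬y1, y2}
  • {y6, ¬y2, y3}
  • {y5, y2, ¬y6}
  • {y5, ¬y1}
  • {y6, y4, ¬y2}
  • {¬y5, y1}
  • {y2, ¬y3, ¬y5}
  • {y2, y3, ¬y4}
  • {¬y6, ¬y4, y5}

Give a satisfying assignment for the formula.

y1=F, y2=T, y3=T, y4=F, y5=F, y6=T

Set y1 = False and propagate.
  then y5 is forced to False.
The remaining clauses are satisfied by y2 = True, y3 = True, y4 = False, y6 = True.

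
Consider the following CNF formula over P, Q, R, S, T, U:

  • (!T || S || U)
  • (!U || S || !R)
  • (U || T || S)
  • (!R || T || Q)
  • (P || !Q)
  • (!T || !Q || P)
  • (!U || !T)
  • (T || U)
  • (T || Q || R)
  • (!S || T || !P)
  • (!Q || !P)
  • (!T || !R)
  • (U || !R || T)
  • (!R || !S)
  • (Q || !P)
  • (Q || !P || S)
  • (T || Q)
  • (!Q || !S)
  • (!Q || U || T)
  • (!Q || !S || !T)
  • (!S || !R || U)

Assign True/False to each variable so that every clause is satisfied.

P = F, Q = F, R = F, S = T, T = T, U = F

Branch on P: take P = False.
  then Q is forced to False.
  then T is forced to True.
  then U is forced to False.
  then S is forced to True.
  then R is forced to False.
Every clause has at least one true literal under this assignment.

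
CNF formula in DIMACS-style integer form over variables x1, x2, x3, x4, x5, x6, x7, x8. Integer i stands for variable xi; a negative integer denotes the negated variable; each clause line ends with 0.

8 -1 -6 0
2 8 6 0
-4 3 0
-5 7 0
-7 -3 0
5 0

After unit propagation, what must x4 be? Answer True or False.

Unit clause (x5) sets x5 = True.
(!x5 || x7) with x5 = True leaves only x7, so x7 = True.
(!x3 || !x7) with x7 = True leaves only !x3, so x3 = False.
In (!x4 || x3), x3 is now false; !x4 must hold, so x4 = False.

False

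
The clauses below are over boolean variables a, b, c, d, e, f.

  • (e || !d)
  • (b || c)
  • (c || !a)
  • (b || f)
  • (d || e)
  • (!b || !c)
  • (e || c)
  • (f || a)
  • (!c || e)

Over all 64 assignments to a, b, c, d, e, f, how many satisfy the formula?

6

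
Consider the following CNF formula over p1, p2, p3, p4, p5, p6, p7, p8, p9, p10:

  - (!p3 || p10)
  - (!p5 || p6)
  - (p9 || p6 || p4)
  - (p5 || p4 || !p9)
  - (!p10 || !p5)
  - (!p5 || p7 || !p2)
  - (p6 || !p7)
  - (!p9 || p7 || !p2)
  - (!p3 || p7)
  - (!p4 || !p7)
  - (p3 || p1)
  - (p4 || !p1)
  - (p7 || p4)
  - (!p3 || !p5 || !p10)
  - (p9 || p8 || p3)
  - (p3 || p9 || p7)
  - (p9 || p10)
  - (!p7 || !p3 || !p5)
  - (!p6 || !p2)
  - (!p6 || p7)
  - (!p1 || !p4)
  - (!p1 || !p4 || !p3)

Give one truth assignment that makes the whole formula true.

p1 = False  p2 = False  p3 = True  p4 = False  p5 = False  p6 = True  p7 = True  p8 = True  p9 = False  p10 = True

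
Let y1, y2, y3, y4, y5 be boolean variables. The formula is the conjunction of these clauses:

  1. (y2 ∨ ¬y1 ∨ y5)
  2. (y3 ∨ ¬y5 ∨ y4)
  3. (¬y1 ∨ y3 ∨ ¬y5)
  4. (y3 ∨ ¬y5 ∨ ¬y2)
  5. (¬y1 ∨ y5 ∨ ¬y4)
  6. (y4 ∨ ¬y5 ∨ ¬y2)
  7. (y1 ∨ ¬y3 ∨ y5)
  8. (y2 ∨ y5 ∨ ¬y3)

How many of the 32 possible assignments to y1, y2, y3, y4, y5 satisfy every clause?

13

Case analysis on y5 and y3:
  y5=1, y3=1: y1 free; 3 ways for (y2,y4) × 2^1 = 6.
  y5=1, y3=0: remaining (y1,y2,y4) ∈ {(0,0,1)} — 1.
  y5=0, y3=1: remaining (y1,y2,y4) ∈ {(1,1,0)} — 1.
  y5=0, y3=0: 5 of the 8 assignments to (y1,y2,y4) work.
Total: 6 + 1 + 1 + 5 = 13.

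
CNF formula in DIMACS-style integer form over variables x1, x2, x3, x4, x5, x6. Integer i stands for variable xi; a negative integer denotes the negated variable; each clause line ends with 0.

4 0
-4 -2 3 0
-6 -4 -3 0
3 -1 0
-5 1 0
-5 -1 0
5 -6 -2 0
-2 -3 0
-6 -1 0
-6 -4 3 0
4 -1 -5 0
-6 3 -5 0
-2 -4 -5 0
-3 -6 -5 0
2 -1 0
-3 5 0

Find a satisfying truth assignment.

x1 = F  x2 = F  x3 = F  x4 = T  x5 = F  x6 = F

Check each clause:
  1. (x4) — x4 is true.
  2. (!x2 || !x4 || x3) — !x2 is true.
  3. (!x3 || !x6 || !x4) — !x6 is true.
  4. (x3 || !x1) — !x1 is true.
  5. (!x5 || x1) — !x5 is true.
  6. (!x1 || !x5) — !x5 is true.
  7. (x5 || !x2 || !x6) — !x6 is true.
  8. (!x3 || !x2) — !x3 is true.
  9. (!x1 || !x6) — !x6 is true.
  10. (!x6 || x3 || !x4) — !x6 is true.
  11. (!x1 || !x5 || x4) — !x5 is true.
  12. (x3 || !x5 || !x6) — !x6 is true.
  13. (!x2 || !x4 || !x5) — !x5 is true.
  14. (!x6 || !x5 || !x3) — !x6 is true.
  15. (x2 || !x1) — !x1 is true.
  16. (!x3 || x5) — !x3 is true.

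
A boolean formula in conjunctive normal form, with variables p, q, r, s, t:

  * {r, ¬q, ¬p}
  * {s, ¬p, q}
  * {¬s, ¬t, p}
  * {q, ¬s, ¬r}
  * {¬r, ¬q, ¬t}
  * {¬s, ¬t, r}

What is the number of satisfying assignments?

Case analysis on q and r:
  q=T, r=T: remaining (p,s,t) ∈ {(F,F,F); (F,T,F); (T,F,F); (T,T,F)} — 4.
  q=T, r=F: remaining (p,s,t) ∈ {(F,F,F); (F,F,T); (F,T,F)} — 3.
  q=F, r=T: remaining (p,s,t) ∈ {(F,F,F); (F,F,T)} — 2.
  q=F, r=F: remaining (p,s,t) ∈ {(F,F,F); (F,F,T); (F,T,F); (T,T,F)} — 4.
Total: 4 + 3 + 2 + 4 = 13.

13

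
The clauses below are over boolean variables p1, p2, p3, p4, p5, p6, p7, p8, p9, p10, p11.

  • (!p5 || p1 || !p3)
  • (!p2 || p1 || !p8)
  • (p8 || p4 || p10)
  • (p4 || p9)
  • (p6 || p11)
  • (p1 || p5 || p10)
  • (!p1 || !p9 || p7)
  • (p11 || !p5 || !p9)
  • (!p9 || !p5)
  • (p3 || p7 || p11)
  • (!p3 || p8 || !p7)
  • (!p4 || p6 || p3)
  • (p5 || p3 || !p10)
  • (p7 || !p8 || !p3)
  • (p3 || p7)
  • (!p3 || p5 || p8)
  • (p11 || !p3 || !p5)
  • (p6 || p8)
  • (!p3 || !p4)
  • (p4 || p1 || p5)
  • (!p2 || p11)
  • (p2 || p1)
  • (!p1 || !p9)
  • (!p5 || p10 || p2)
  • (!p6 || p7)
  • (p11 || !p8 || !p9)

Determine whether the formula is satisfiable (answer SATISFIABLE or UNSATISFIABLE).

SATISFIABLE

Branch on p1: take p1 = True.
  then p9 is forced to False.
  then p4 is forced to True.
  then p3 is forced to False.
  then p6 is forced to True.
  then p7 is forced to True.
Set p2 = False and propagate.
Branch on p5: take p5 = False.
  then p10 is forced to False.
p8, p11 are now unconstrained; take p8 = False, p11 = False.
So p1 = T, p2 = F, p3 = F, p4 = T, p5 = F, p6 = T, p7 = T, p8 = F, p9 = F, p10 = F, p11 = F is a satisfying assignment.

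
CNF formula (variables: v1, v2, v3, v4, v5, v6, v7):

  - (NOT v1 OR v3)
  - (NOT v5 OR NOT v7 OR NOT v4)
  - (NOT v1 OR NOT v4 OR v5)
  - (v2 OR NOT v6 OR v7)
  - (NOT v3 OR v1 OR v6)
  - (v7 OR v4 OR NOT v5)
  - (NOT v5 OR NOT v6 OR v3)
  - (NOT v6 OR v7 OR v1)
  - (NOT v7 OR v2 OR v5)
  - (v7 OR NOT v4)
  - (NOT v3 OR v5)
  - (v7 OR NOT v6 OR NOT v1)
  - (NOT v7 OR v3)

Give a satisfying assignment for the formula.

v1 = T  v2 = F  v3 = T  v4 = F  v5 = T  v6 = T  v7 = T

Check each clause:
  1. (v3 OR NOT v1) — v3 is true.
  2. (NOT v5 OR NOT v7 OR NOT v4) — NOT v4 is true.
  3. (NOT v1 OR v5 OR NOT v4) — NOT v4 is true.
  4. (v2 OR v7 OR NOT v6) — v7 is true.
  5. (v1 OR v6 OR NOT v3) — v1 is true.
  6. (v4 OR NOT v5 OR v7) — v7 is true.
  7. (v3 OR NOT v6 OR NOT v5) — v3 is true.
  8. (v1 OR v7 OR NOT v6) — v1 is true.
  9. (NOT v7 OR v2 OR v5) — v5 is true.
  10. (NOT v4 OR v7) — NOT v4 is true.
  11. (v5 OR NOT v3) — v5 is true.
  12. (NOT v6 OR v7 OR NOT v1) — v7 is true.
  13. (NOT v7 OR v3) — v3 is true.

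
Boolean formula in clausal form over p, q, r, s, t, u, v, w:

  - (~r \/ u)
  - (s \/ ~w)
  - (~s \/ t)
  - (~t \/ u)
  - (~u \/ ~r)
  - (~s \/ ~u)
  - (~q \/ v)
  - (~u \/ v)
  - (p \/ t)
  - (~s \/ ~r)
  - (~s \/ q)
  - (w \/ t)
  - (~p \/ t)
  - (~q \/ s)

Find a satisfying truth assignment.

Pure literal: r appears only negated; assign r = False.
v occurs only positively in the remaining clauses — set v = True.
Try p = False.
  then t is forced to True.
  then u is forced to True.
  then s is forced to False.
  then w is forced to False.
  then q is forced to False.

p=False  q=False  r=False  s=False  t=True  u=True  v=True  w=False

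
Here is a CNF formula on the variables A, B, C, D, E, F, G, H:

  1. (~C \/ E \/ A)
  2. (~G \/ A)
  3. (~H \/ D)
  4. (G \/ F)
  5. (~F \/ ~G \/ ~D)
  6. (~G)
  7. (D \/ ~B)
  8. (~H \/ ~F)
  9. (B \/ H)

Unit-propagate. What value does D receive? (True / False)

(~G) stands alone — G = False.
From (F \/ G) and G = False: F = True.
(~F \/ ~H) with F = True leaves only ~H, so H = False.
From (H \/ B) and H = False: B = True.
From (~B \/ D) and B = True: D = True.

True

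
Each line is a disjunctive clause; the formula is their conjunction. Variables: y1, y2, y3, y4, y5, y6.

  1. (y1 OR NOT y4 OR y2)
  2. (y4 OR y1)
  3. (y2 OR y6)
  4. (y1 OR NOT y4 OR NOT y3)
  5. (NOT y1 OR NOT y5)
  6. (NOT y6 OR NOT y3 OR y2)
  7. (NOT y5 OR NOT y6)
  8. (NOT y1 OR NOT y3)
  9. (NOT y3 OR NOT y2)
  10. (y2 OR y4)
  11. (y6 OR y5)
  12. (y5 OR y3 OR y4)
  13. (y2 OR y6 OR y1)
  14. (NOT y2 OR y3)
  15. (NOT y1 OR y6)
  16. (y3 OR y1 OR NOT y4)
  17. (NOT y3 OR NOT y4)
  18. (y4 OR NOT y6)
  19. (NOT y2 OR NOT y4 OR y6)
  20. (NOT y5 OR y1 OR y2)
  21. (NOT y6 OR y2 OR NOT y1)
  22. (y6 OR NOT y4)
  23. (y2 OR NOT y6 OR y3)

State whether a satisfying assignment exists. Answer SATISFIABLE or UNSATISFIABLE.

UNSATISFIABLE

y2 = True:
  propagation gives y3=False; an empty clause results — contradiction.
y2 = False:
  propagation gives y6=True, y3=False; an empty clause results — contradiction.
Every branch closes, so no satisfying assignment exists.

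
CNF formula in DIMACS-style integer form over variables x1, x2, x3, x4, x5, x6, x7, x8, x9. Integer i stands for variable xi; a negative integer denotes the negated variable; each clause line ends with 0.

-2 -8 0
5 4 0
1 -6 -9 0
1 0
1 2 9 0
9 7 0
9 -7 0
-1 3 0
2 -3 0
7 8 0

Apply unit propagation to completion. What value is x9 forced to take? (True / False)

True

(x1) stands alone — x1 = True.
(x3 OR NOT x1) with x1 = True leaves only x3, so x3 = True.
(NOT x3 OR x2): since x3 = True, the clause reduces to (x2). x2 = True.
(NOT x2 OR NOT x8): since x2 = True, the clause reduces to (NOT x8). x8 = False.
In (x8 OR x7), x8 is now false; x7 must hold, so x7 = True.
From (x9 OR NOT x7) and x7 = True: x9 = True.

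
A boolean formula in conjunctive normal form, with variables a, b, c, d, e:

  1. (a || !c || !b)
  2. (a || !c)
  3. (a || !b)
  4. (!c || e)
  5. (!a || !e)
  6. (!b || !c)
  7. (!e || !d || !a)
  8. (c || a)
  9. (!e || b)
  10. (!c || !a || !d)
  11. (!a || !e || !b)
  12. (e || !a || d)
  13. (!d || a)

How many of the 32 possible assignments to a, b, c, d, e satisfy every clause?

Satisfying assignments:
  a=1 b=0 c=0 d=1 e=0
  a=1 b=1 c=0 d=1 e=0
Count: 2.

2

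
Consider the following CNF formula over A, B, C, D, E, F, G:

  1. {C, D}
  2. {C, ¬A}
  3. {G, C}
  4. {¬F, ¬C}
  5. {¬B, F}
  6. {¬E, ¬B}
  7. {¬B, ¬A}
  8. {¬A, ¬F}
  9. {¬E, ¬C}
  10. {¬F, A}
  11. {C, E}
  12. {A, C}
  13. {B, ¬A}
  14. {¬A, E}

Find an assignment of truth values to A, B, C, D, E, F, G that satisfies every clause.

A=0, B=0, C=1, D=0, E=0, F=0, G=1

G occurs only positively in the remaining clauses — set G = True.
Try A = False.
  then F is forced to False.
  then B is forced to False.
  then C is forced to True.
  then E is forced to False.
D is now unconstrained; take D = False.
Every clause has at least one true literal under this assignment.
Check each clause:
  1. {D, C} — C is true.
  2. {C, ¬A} — C is true.
  3. {C, G} — C is true.
  4. {¬C, ¬F} — ¬F is true.
  5. {¬B, F} — ¬B is true.
  6. {¬E, ¬B} — ¬E is true.
  7. {¬B, ¬A} — ¬B is true.
  8. {¬F, ¬A} — ¬F is true.
  9. {¬E, ¬C} — ¬E is true.
  10. {A, ¬F} — ¬F is true.
  11. {C, E} — C is true.
  12. {C, A} — C is true.
  13. {¬A, B} — ¬A is true.
  14. {¬A, E} — ¬A is true.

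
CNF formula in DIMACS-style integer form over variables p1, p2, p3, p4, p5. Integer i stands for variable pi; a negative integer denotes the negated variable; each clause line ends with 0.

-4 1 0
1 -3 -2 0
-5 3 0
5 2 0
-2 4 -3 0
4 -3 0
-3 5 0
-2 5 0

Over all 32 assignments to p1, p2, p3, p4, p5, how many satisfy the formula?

2

Satisfying assignments:
  p1=T p2=F p3=T p4=T p5=T
  p1=T p2=T p3=T p4=T p5=T
That's 2 in total.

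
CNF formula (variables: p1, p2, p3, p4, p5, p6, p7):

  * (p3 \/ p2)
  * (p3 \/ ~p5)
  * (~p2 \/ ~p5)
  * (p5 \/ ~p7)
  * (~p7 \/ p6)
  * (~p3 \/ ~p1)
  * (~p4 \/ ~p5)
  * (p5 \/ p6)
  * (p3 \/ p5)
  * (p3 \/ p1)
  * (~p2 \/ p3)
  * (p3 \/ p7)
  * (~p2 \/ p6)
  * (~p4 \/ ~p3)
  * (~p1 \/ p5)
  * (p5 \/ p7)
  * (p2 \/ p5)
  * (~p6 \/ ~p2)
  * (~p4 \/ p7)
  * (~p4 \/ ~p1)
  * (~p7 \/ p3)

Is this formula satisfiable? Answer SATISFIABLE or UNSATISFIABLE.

SATISFIABLE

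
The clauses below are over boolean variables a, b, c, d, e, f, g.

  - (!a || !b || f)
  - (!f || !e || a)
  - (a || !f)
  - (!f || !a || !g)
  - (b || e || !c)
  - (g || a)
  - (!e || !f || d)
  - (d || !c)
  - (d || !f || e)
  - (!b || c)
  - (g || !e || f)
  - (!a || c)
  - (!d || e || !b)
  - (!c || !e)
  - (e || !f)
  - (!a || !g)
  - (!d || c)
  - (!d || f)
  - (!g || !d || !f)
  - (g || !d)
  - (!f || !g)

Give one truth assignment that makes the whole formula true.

a=0, b=0, c=0, d=0, e=0, f=0, g=1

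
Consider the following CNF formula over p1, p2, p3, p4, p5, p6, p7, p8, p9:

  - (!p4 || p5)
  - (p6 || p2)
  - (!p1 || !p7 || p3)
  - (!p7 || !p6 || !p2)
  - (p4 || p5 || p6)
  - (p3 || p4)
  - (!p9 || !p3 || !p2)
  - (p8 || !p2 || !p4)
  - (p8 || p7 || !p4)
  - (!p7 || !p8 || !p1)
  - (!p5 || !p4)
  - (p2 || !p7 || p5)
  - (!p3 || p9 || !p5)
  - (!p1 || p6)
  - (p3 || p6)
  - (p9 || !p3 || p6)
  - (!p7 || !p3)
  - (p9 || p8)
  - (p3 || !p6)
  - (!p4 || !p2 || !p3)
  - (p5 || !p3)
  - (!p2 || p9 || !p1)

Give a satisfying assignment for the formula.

Pure literal: p1 appears only negated; assign p1 = False.
Branch on p2: take p2 = False.
  then p6 is forced to True.
  then p3 is forced to True.
  then p7 is forced to False.
  then p5 is forced to True.
  then p4 is forced to False.
  then p9 is forced to True.
p8 is now unconstrained; take p8 = True.
Every clause has at least one true literal under this assignment.
Check each clause:
  1. (!p4 || p5) — !p4 is true.
  2. (p6 || p2) — p6 is true.
  3. (!p7 || !p1 || p3) — !p7 is true.
  4. (!p2 || !p6 || !p7) — !p7 is true.
  5. (p6 || p5 || p4) — p5 is true.
  6. (p4 || p3) — p3 is true.
  7. (!p9 || !p3 || !p2) — !p2 is true.
  8. (p8 || !p4 || !p2) — p8 is true.
  9. (!p4 || p8 || p7) — p8 is true.
  10. (!p7 || !p8 || !p1) — !p7 is true.
  11. (!p4 || !p5) — !p4 is true.
  12. (p2 || !p7 || p5) — !p7 is true.
  13. (!p5 || p9 || !p3) — p9 is true.
  14. (!p1 || p6) — !p1 is true.
  15. (p6 || p3) — p3 is true.
  16. (p6 || !p3 || p9) — p9 is true.
  17. (!p7 || !p3) — !p7 is true.
  18. (p8 || p9) — p8 is true.
  19. (p3 || !p6) — p3 is true.
  20. (!p3 || !p2 || !p4) — !p4 is true.
  21. (!p3 || p5) — p5 is true.
  22. (!p1 || p9 || !p2) — p9 is true.

p1=False, p2=False, p3=True, p4=False, p5=True, p6=True, p7=False, p8=True, p9=True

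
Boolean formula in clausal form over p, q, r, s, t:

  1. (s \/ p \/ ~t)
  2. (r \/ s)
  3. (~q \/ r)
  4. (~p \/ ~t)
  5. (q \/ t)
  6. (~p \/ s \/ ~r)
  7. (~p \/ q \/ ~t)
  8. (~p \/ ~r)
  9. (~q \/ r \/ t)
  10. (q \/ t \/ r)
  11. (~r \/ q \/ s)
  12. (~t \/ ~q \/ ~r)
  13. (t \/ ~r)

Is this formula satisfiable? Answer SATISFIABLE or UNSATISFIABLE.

SATISFIABLE

Pure literal: s appears only positively; assign s = True.
Try p = False.
The remaining clauses are satisfied by q = False, r = False, t = True.
Every clause has at least one true literal under this assignment.
So p=F, q=F, r=F, s=T, t=T is a satisfying assignment.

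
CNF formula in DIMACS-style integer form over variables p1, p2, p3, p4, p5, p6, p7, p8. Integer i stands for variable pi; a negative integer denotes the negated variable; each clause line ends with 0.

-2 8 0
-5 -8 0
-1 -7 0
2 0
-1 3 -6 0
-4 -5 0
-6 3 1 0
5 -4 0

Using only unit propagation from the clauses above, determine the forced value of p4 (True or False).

(p2) stands alone — p2 = True.
From (NOT p2 OR p8) and p2 = True: p8 = True.
(NOT p5 OR NOT p8): since p8 = True, the clause reduces to (NOT p5). p5 = False.
From (p5 OR NOT p4) and p5 = False: p4 = False.

False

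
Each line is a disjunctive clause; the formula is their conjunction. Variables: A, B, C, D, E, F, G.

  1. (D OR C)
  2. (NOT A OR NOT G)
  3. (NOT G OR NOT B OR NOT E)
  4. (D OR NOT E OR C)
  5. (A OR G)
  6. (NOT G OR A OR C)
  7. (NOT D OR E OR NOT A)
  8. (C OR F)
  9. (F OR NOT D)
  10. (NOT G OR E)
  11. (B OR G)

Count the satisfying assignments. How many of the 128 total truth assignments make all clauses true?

Split on G, then A.
  G=T, A=T: a clause becomes empty — 0.
  G=T, A=F: remaining (B,C,D,E,F) ∈ {(F,T,F,T,F); (F,T,F,T,T); (F,T,T,T,T)} — 3.
  G=F, A=T: 6 of the 32 assignments to (B,C,D,E,F) work.
  G=F, A=F: a clause becomes empty — 0.
Total: 0 + 3 + 6 + 0 = 9.

9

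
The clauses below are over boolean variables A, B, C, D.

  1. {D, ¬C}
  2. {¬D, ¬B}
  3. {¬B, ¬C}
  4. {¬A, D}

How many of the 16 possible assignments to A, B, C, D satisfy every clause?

Satisfying assignments:
  A=F B=F C=F D=F
  A=F B=F C=F D=T
  A=F B=F C=T D=T
  A=F B=T C=F D=F
  A=T B=F C=F D=T
  A=T B=F C=T D=T
Count: 6.

6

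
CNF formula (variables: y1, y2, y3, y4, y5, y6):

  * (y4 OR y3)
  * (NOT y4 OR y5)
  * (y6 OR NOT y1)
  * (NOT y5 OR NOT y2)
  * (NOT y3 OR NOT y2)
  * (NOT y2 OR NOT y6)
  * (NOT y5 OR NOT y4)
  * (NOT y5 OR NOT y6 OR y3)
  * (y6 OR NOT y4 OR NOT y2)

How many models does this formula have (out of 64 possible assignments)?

The models are:
  y1=0 y2=0 y3=1 y4=0 y5=0 y6=0
  y1=0 y2=0 y3=1 y4=0 y5=0 y6=1
  y1=0 y2=0 y3=1 y4=0 y5=1 y6=0
  y1=0 y2=0 y3=1 y4=0 y5=1 y6=1
  y1=1 y2=0 y3=1 y4=0 y5=0 y6=1
  y1=1 y2=0 y3=1 y4=0 y5=1 y6=1
That's 6 in total.

6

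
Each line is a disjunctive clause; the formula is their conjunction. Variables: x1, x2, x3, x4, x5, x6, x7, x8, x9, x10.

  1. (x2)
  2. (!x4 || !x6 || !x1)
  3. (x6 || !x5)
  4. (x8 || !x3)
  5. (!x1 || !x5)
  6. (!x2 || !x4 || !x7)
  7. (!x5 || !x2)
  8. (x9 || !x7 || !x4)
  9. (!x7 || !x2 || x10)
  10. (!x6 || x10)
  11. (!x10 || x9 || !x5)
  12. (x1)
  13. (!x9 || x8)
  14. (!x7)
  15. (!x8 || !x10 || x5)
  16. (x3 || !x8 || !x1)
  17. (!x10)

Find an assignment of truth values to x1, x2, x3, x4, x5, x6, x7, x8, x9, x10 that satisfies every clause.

x1 = True, x2 = True, x3 = True, x4 = True, x5 = False, x6 = False, x7 = False, x8 = True, x9 = False, x10 = False

(x2) is a unit clause, so x2 = True.
The clause (!x5) is unit: x5 must be False.
(x1) is a unit clause, so x1 = True.
Unit propagation: (!x7) forces x7 = False.
The clause (!x10) is unit: x10 must be False.
Unit propagation: (!x6) forces x6 = False.
x9 occurs only negated in the remaining clauses — set x9 = False.
Try x3 = True.
  then x8 is forced to True.
x4 is now unconstrained; take x4 = True.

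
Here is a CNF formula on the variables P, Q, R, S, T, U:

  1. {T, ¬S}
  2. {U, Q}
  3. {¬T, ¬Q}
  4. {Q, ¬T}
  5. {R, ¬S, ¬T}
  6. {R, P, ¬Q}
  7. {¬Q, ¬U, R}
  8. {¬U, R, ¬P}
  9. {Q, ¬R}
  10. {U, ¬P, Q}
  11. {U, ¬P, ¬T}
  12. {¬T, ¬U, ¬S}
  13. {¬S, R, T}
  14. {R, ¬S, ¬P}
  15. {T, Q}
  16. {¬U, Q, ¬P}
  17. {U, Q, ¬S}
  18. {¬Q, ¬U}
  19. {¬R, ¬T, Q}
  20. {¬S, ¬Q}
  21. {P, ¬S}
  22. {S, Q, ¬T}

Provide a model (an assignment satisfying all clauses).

P = T  Q = T  R = T  S = F  T = F  U = F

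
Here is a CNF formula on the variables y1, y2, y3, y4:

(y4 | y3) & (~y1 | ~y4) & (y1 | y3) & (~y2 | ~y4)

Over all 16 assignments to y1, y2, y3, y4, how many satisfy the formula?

5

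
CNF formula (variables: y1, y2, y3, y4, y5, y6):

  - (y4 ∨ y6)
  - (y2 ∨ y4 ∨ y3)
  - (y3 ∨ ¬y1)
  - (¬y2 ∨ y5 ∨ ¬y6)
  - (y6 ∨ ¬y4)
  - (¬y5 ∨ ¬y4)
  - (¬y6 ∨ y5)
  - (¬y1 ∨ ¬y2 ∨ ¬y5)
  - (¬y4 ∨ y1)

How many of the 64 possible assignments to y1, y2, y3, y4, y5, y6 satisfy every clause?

Satisfying assignments:
  y1=0 y2=0 y3=1 y4=0 y5=1 y6=1
  y1=0 y2=1 y3=0 y4=0 y5=1 y6=1
  y1=0 y2=1 y3=1 y4=0 y5=1 y6=1
  y1=1 y2=0 y3=1 y4=0 y5=1 y6=1
That's 4 in total.

4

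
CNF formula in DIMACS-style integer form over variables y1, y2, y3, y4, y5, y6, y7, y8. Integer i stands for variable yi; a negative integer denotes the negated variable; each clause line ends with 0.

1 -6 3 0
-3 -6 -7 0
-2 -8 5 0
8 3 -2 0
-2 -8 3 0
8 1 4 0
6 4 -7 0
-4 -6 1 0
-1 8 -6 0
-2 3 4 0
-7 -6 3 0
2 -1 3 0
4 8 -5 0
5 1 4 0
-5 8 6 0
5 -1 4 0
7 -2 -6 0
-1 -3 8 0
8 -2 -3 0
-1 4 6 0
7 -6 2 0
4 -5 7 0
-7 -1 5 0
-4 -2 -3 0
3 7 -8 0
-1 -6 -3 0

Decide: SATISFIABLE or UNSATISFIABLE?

Set y1 = False and propagate.
Try y2 = False.
Branch on y3: take y3 = False.
  then y6 is forced to False.
For the remaining variables, y4 = True, y5 = True, y7 = True, y8 = True works.
So y1=False, y2=False, y3=False, y4=True, y5=True, y6=False, y7=True, y8=True is a satisfying assignment.

SATISFIABLE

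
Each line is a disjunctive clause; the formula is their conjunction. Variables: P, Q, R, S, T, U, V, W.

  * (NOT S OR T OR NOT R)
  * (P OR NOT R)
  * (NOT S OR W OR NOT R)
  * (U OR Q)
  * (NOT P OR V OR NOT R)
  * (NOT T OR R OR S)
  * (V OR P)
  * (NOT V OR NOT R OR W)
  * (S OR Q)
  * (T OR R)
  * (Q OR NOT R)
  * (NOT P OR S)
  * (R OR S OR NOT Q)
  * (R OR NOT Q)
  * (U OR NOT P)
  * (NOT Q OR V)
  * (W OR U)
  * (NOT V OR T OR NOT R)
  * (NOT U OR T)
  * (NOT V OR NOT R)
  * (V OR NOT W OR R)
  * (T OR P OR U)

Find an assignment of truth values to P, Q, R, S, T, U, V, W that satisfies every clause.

P = T, Q = F, R = F, S = T, T = T, U = T, V = T, W = F

Set P = True and propagate.
  then S is forced to True.
  then U is forced to True.
  then T is forced to True.
Branch on Q: take Q = False.
  then R is forced to False.
For the remaining variables, V = True, W = False works.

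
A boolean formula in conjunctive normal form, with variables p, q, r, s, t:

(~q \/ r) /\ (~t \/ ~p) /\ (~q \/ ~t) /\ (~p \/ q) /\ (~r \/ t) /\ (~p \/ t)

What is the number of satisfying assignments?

Satisfying assignments:
  p=0 q=0 r=0 s=0 t=0
  p=0 q=0 r=0 s=0 t=1
  p=0 q=0 r=0 s=1 t=0
  p=0 q=0 r=0 s=1 t=1
  p=0 q=0 r=1 s=0 t=1
  p=0 q=0 r=1 s=1 t=1
Count: 6.

6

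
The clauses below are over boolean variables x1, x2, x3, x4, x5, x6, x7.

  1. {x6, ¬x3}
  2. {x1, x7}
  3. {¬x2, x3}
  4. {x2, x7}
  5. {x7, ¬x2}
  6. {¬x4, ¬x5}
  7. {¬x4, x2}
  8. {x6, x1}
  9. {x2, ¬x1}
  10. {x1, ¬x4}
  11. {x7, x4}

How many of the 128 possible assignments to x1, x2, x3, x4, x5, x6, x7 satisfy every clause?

Case analysis on x2 and x1:
  x2=1, x1=1: remaining (x3,x4,x5,x6,x7) ∈ {(1,0,0,1,1); (1,0,1,1,1); (1,1,0,1,1)} — 3.
  x2=1, x1=0: remaining (x3,x4,x5,x6,x7) ∈ {(1,0,0,1,1); (1,0,1,1,1)} — 2.
  x2=0, x1=1: a clause becomes empty — 0.
  x2=0, x1=0: remaining (x3,x4,x5,x6,x7) ∈ {(0,0,0,1,1); (0,0,1,1,1); (1,0,0,1,1); (1,0,1,1,1)} — 4.
Total: 3 + 2 + 0 + 4 = 9.

9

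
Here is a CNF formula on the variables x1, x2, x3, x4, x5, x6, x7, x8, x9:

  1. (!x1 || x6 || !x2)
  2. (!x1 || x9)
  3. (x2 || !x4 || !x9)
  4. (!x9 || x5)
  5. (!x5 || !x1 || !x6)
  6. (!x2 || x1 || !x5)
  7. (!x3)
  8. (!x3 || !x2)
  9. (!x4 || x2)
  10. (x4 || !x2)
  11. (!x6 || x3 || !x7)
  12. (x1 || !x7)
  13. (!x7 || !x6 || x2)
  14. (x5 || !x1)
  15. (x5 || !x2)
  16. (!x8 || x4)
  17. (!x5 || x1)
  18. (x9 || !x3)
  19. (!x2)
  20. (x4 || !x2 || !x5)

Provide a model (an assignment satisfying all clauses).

x1=False  x2=False  x3=False  x4=False  x5=False  x6=False  x7=False  x8=False  x9=False

Check each clause:
  1. (!x2 || !x1 || x6) — !x1 is true.
  2. (x9 || !x1) — !x1 is true.
  3. (!x9 || x2 || !x4) — !x4 is true.
  4. (!x9 || x5) — !x9 is true.
  5. (!x5 || !x1 || !x6) — !x6 is true.
  6. (x1 || !x2 || !x5) — !x5 is true.
  7. (!x3) — !x3 is true.
  8. (!x2 || !x3) — !x3 is true.
  9. (x2 || !x4) — !x4 is true.
  10. (!x2 || x4) — !x2 is true.
  11. (x3 || !x7 || !x6) — !x7 is true.
  12. (x1 || !x7) — !x7 is true.
  13. (!x7 || x2 || !x6) — !x7 is true.
  14. (!x1 || x5) — !x1 is true.
  15. (!x2 || x5) — !x2 is true.
  16. (!x8 || x4) — !x8 is true.
  17. (x1 || !x5) — !x5 is true.
  18. (x9 || !x3) — !x3 is true.
  19. (!x2) — !x2 is true.
  20. (!x2 || x4 || !x5) — !x5 is true.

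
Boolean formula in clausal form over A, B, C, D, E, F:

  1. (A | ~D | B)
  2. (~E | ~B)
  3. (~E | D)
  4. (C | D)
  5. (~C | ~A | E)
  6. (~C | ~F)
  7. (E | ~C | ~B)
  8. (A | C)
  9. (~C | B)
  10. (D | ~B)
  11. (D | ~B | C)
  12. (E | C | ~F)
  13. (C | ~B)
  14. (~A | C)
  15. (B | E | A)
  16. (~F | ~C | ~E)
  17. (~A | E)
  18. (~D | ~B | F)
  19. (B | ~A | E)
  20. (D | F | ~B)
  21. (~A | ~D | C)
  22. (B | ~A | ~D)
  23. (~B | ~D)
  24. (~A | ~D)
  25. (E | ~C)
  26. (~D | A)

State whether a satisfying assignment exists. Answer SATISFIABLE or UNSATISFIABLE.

B = True:
  propagation gives E=False, C=False; an empty clause results — contradiction.
B = False:
  propagation gives C=False, D=True, A=True; an empty clause results — contradiction.
Every branch closes, so no satisfying assignment exists.

UNSATISFIABLE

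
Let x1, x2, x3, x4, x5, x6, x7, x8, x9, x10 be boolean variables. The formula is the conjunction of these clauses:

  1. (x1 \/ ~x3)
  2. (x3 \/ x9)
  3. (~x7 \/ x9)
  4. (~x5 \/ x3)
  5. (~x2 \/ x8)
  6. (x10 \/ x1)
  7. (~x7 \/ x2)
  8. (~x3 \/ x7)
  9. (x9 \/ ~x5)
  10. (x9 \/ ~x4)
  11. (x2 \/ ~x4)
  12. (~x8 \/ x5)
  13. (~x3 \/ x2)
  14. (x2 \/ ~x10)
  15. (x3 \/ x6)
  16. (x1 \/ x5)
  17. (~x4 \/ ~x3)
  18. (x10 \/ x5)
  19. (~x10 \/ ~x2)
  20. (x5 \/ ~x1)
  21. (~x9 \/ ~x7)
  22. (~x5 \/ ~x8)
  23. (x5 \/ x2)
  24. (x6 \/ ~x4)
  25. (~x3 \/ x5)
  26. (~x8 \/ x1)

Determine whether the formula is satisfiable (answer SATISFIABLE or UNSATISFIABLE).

x5 = True:
  propagation gives x3=True, x1=True, x7=True, x9=True; an empty clause results — contradiction.
x5 = False:
  propagation gives x8=False, x2=False; an empty clause results — contradiction.
Every branch closes, so no satisfying assignment exists.

UNSATISFIABLE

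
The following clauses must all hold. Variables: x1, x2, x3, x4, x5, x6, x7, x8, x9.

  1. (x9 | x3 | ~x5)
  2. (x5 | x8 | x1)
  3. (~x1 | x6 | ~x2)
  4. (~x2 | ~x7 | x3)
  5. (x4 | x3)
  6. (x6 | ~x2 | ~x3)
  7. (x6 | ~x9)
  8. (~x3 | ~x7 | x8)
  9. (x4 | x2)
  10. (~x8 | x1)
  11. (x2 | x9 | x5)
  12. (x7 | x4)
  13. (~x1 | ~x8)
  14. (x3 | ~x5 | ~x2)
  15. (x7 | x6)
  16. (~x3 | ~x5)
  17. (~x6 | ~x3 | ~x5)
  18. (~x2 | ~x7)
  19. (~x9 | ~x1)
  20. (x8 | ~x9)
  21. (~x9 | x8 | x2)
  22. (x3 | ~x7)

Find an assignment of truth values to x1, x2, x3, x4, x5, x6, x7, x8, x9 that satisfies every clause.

Pure literal: x4 appears only positively; assign x4 = True.
Branch on x1: take x1 = True.
  then x8 is forced to False.
  then x9 is forced to False.
For the remaining variables, x2 = True, x3 = False, x5 = False, x6 = True, x7 = False works.
Every clause has at least one true literal under this assignment.

x1=T, x2=T, x3=F, x4=T, x5=F, x6=T, x7=F, x8=F, x9=F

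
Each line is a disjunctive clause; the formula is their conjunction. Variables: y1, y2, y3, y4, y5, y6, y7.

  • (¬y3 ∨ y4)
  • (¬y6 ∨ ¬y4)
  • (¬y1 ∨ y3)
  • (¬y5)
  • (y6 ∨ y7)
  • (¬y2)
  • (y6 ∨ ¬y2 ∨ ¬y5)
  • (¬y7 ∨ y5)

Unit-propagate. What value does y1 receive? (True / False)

False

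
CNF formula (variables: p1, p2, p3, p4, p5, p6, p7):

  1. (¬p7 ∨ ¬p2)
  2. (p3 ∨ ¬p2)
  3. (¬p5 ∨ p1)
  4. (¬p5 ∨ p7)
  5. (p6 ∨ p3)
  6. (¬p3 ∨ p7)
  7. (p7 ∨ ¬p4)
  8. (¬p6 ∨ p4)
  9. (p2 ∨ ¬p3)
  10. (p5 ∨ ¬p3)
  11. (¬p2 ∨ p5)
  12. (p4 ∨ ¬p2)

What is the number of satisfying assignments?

The models are:
  p1=0 p2=0 p3=0 p4=1 p5=0 p6=1 p7=1
  p1=1 p2=0 p3=0 p4=1 p5=0 p6=1 p7=1
  p1=1 p2=0 p3=0 p4=1 p5=1 p6=1 p7=1
That's 3 in total.

3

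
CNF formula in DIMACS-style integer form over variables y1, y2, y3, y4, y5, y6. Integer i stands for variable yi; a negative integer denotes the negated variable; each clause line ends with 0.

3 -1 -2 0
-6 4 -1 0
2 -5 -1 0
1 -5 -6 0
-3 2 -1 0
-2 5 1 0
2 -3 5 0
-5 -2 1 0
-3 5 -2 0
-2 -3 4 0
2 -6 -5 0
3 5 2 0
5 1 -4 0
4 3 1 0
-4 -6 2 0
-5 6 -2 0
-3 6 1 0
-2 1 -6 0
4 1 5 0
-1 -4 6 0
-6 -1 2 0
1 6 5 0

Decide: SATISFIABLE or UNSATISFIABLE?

SATISFIABLE

Set y1 = True and propagate.
Branch on y2: take y2 = True.
  then y3 is forced to True.
  then y5 is forced to True.
  then y4 is forced to True.
  then y6 is forced to True.
Every clause has at least one true literal under this assignment.
So y1=True, y2=True, y3=True, y4=True, y5=True, y6=True is a satisfying assignment.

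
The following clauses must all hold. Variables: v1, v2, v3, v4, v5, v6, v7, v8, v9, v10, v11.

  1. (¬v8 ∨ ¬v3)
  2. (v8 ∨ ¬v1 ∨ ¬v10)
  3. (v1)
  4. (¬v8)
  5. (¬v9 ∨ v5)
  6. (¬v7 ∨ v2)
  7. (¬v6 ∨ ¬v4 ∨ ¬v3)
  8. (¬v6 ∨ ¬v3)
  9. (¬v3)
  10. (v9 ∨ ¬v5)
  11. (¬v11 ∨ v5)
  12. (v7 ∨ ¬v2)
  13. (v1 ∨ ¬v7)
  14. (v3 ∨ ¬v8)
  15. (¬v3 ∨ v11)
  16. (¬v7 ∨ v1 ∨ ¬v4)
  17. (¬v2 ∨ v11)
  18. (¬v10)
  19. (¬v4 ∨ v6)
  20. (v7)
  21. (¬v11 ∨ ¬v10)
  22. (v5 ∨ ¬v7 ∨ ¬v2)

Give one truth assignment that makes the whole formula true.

v1=T, v2=T, v3=F, v4=T, v5=T, v6=T, v7=T, v8=F, v9=T, v10=F, v11=T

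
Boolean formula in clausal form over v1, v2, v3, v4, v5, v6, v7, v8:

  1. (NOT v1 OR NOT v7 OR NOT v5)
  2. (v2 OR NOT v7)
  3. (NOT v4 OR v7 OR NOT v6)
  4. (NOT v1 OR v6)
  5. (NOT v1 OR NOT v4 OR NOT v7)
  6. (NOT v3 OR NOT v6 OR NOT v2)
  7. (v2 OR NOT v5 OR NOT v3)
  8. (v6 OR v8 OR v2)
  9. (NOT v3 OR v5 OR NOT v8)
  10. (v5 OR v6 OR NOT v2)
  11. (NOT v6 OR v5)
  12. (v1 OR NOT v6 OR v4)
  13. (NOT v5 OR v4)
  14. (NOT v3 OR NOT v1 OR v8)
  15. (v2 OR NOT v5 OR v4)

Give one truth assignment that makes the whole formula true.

v1=F, v2=T, v3=F, v4=T, v5=T, v6=F, v7=T, v8=F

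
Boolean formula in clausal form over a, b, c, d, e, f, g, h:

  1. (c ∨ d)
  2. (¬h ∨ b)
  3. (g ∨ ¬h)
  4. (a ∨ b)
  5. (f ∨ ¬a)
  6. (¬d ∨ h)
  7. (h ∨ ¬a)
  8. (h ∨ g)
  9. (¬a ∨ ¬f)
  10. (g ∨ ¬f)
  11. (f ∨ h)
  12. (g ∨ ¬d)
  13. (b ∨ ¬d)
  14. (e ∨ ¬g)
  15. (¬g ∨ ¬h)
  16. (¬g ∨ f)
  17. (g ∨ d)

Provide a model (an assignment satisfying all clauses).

a=F, b=T, c=T, d=F, e=T, f=T, g=T, h=F

Check each clause:
  1. (d ∨ c) — c is true.
  2. (¬h ∨ b) — ¬h is true.
  3. (g ∨ ¬h) — ¬h is true.
  4. (a ∨ b) — b is true.
  5. (f ∨ ¬a) — f is true.
  6. (¬d ∨ h) — ¬d is true.
  7. (¬a ∨ h) — ¬a is true.
  8. (h ∨ g) — g is true.
  9. (¬a ∨ ¬f) — ¬a is true.
  10. (g ∨ ¬f) — g is true.
  11. (h ∨ f) — f is true.
  12. (¬d ∨ g) — ¬d is true.
  13. (b ∨ ¬d) — b is true.
  14. (e ∨ ¬g) — e is true.
  15. (¬h ∨ ¬g) — ¬h is true.
  16. (f ∨ ¬g) — f is true.
  17. (g ∨ d) — g is true.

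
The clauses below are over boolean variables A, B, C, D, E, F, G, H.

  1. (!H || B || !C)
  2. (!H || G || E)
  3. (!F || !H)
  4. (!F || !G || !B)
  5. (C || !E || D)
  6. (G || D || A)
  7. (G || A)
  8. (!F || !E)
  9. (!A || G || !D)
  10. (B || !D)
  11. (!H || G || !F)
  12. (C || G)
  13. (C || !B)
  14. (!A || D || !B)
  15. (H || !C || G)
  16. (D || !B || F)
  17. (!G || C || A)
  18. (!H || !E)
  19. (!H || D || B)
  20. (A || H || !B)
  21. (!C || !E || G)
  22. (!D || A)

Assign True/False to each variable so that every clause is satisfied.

A=F, B=F, C=T, D=F, E=F, F=T, G=T, H=F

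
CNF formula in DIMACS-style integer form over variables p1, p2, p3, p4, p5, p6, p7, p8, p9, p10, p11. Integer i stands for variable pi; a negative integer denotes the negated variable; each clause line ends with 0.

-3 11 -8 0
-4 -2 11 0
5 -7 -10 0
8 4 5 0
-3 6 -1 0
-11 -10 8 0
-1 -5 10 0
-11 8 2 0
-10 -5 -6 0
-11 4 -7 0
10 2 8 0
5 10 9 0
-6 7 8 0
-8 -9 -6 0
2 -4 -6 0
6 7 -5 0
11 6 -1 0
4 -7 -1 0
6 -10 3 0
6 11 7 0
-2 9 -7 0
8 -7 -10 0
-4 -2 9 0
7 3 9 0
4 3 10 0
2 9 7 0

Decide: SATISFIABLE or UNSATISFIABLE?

SATISFIABLE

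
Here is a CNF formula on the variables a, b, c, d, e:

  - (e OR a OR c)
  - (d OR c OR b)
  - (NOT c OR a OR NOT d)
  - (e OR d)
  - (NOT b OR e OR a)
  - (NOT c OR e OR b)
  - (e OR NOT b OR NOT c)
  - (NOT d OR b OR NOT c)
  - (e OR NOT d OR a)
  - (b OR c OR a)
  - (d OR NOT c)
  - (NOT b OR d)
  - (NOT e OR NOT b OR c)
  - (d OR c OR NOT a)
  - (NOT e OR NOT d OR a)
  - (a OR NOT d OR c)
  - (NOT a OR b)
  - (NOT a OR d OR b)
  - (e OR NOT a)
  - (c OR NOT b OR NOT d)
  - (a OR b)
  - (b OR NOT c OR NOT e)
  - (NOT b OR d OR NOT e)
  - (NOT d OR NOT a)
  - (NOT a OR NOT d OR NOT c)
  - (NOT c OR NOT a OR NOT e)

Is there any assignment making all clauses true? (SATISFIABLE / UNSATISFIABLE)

a = True:
  propagation gives b=True, d=True; an empty clause results — contradiction.
a = False:
  propagation gives b=True, e=True, d=True; an empty clause results — contradiction.
Every branch closes, so no satisfying assignment exists.

UNSATISFIABLE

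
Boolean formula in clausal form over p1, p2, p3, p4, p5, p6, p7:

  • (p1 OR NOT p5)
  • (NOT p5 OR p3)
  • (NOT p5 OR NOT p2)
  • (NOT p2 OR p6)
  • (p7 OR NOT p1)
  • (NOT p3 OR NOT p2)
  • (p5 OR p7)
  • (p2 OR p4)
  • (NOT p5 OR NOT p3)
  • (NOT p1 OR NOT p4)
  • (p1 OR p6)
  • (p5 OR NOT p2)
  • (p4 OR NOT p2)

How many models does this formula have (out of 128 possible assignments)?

2

Satisfying assignments:
  p1=F p2=F p3=F p4=T p5=F p6=T p7=T
  p1=F p2=F p3=T p4=T p5=F p6=T p7=T
That's 2 in total.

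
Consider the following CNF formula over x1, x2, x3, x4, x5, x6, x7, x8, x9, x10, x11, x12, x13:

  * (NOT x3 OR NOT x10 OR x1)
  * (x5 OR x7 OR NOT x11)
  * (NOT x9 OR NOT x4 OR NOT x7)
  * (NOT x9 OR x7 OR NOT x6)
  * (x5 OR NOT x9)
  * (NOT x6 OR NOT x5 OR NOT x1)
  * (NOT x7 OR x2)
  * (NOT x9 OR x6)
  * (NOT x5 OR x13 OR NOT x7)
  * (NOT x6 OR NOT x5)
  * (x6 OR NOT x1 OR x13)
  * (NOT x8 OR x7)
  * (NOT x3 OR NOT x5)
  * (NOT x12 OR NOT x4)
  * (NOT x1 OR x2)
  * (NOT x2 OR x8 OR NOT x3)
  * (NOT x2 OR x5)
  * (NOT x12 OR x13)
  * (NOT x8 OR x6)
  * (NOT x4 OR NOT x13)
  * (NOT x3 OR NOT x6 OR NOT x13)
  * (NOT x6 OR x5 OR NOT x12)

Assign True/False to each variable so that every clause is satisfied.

x1 = F, x2 = T, x3 = F, x4 = F, x5 = T, x6 = F, x7 = T, x8 = F, x9 = F, x10 = T, x11 = T, x12 = F, x13 = T

Pure literal: x3 appears only negated; assign x3 = False.
x4 occurs only negated in the remaining clauses — set x4 = False.
Set x1 = False and propagate.
Set x2 = True and propagate.
  then x5 is forced to True.
  then x6 is forced to False.
  then x9 is forced to False.
  then x8 is forced to False.
The remaining clauses are satisfied by x7 = True, x10 = True, x11 = True, x12 = False, x13 = True.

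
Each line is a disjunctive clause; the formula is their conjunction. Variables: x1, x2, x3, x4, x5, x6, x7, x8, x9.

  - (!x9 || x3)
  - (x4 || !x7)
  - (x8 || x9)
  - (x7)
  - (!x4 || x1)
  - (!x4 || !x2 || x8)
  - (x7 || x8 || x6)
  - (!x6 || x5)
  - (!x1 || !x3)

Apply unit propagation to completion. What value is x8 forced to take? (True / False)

(x7) is a unit clause: x7 = True.
(x4 || !x7): since x7 = True, the clause reduces to (x4). x4 = True.
(x1 || !x4): since x4 = True, the clause reduces to (x1). x1 = True.
In (!x1 || !x3), !x1 is now false; !x3 must hold, so x3 = False.
(!x9 || x3) with x3 = False leaves only !x9, so x9 = False.
(x9 || x8) with x9 = False leaves only x8, so x8 = True.

True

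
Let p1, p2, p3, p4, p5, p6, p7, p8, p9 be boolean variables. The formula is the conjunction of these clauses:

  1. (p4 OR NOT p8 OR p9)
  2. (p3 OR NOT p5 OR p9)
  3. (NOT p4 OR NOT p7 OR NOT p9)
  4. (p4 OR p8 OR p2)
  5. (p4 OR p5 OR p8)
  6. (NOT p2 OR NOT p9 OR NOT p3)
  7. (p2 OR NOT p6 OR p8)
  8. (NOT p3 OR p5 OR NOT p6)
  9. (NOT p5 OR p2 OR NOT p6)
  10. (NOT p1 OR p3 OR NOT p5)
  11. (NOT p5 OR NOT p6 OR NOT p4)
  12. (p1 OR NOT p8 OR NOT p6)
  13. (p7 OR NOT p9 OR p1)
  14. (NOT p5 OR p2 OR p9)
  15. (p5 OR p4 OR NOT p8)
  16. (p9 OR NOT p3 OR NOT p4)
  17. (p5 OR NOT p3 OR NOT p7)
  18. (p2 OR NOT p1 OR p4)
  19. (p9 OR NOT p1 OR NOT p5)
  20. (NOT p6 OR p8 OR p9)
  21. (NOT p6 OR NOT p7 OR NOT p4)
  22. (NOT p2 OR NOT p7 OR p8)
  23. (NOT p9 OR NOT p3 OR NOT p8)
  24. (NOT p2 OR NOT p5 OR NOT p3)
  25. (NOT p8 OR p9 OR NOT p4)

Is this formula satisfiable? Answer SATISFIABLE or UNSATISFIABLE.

SATISFIABLE

Pure literal: p6 appears only negated; assign p6 = False.
Branch on p1: take p1 = True.
The remaining clauses are satisfied by p2 = False, p3 = False, p4 = True, p5 = False, p7 = False, p8 = False, p9 = False.
So p1=T, p2=F, p3=F, p4=T, p5=F, p6=F, p7=F, p8=F, p9=F is a satisfying assignment.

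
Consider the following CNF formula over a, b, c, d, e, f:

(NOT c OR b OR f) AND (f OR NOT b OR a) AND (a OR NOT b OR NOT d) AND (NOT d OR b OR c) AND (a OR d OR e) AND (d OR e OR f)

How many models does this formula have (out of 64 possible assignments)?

Case analysis on b and d:
  b=1, d=1: forces a=1; c, e, f free → 2^3 = 8.
  b=1, d=0: c free; 4 ways for (a,e,f) × 2^1 = 8.
  b=0, d=1: remaining (a,c,e,f) ∈ {(0,1,0,1); (0,1,1,1); (1,1,0,1); (1,1,1,1)} — 4.
  b=0, d=0: 8 of the 16 assignments to (a,c,e,f) work.
Total: 8 + 8 + 4 + 8 = 28.

28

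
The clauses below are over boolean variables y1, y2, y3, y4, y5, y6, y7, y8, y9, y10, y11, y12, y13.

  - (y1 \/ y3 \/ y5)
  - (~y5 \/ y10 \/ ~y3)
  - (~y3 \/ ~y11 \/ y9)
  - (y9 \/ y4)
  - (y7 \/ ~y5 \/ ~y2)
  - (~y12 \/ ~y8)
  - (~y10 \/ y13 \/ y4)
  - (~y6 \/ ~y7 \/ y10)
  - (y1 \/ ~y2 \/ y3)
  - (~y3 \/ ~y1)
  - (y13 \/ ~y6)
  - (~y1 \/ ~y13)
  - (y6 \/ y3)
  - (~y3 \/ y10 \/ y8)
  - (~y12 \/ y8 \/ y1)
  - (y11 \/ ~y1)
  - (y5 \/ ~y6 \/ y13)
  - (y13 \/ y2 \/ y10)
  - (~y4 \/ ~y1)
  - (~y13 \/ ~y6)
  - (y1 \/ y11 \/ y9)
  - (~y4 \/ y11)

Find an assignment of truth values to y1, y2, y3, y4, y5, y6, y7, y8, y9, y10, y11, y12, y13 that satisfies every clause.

y1 = F, y2 = F, y3 = T, y4 = F, y5 = T, y6 = F, y7 = T, y8 = F, y9 = T, y10 = T, y11 = T, y12 = F, y13 = T

y9 occurs only positively in the remaining clauses — set y9 = True.
Pure literal: y12 appears only negated; assign y12 = False.
Try y1 = False.
For the remaining variables, y2 = False, y3 = True, y4 = False, y5 = True, y6 = False, y7 = True, y8 = False, y10 = True, y11 = True, y13 = True works.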